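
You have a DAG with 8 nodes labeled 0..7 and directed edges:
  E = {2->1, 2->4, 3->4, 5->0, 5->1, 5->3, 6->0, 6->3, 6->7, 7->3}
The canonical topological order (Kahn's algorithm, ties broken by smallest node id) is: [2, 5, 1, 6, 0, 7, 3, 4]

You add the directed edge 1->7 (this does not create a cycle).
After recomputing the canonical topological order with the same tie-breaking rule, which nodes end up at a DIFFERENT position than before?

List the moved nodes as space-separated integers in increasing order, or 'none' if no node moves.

Answer: none

Derivation:
Old toposort: [2, 5, 1, 6, 0, 7, 3, 4]
Added edge 1->7
Recompute Kahn (smallest-id tiebreak):
  initial in-degrees: [2, 2, 0, 3, 2, 0, 0, 2]
  ready (indeg=0): [2, 5, 6]
  pop 2: indeg[1]->1; indeg[4]->1 | ready=[5, 6] | order so far=[2]
  pop 5: indeg[0]->1; indeg[1]->0; indeg[3]->2 | ready=[1, 6] | order so far=[2, 5]
  pop 1: indeg[7]->1 | ready=[6] | order so far=[2, 5, 1]
  pop 6: indeg[0]->0; indeg[3]->1; indeg[7]->0 | ready=[0, 7] | order so far=[2, 5, 1, 6]
  pop 0: no out-edges | ready=[7] | order so far=[2, 5, 1, 6, 0]
  pop 7: indeg[3]->0 | ready=[3] | order so far=[2, 5, 1, 6, 0, 7]
  pop 3: indeg[4]->0 | ready=[4] | order so far=[2, 5, 1, 6, 0, 7, 3]
  pop 4: no out-edges | ready=[] | order so far=[2, 5, 1, 6, 0, 7, 3, 4]
New canonical toposort: [2, 5, 1, 6, 0, 7, 3, 4]
Compare positions:
  Node 0: index 4 -> 4 (same)
  Node 1: index 2 -> 2 (same)
  Node 2: index 0 -> 0 (same)
  Node 3: index 6 -> 6 (same)
  Node 4: index 7 -> 7 (same)
  Node 5: index 1 -> 1 (same)
  Node 6: index 3 -> 3 (same)
  Node 7: index 5 -> 5 (same)
Nodes that changed position: none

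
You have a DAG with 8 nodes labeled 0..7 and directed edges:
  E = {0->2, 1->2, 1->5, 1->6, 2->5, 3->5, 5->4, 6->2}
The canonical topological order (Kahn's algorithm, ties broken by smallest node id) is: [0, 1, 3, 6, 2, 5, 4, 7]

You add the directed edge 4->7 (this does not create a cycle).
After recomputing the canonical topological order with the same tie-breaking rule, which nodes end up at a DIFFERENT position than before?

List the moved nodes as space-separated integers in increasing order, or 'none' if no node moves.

Old toposort: [0, 1, 3, 6, 2, 5, 4, 7]
Added edge 4->7
Recompute Kahn (smallest-id tiebreak):
  initial in-degrees: [0, 0, 3, 0, 1, 3, 1, 1]
  ready (indeg=0): [0, 1, 3]
  pop 0: indeg[2]->2 | ready=[1, 3] | order so far=[0]
  pop 1: indeg[2]->1; indeg[5]->2; indeg[6]->0 | ready=[3, 6] | order so far=[0, 1]
  pop 3: indeg[5]->1 | ready=[6] | order so far=[0, 1, 3]
  pop 6: indeg[2]->0 | ready=[2] | order so far=[0, 1, 3, 6]
  pop 2: indeg[5]->0 | ready=[5] | order so far=[0, 1, 3, 6, 2]
  pop 5: indeg[4]->0 | ready=[4] | order so far=[0, 1, 3, 6, 2, 5]
  pop 4: indeg[7]->0 | ready=[7] | order so far=[0, 1, 3, 6, 2, 5, 4]
  pop 7: no out-edges | ready=[] | order so far=[0, 1, 3, 6, 2, 5, 4, 7]
New canonical toposort: [0, 1, 3, 6, 2, 5, 4, 7]
Compare positions:
  Node 0: index 0 -> 0 (same)
  Node 1: index 1 -> 1 (same)
  Node 2: index 4 -> 4 (same)
  Node 3: index 2 -> 2 (same)
  Node 4: index 6 -> 6 (same)
  Node 5: index 5 -> 5 (same)
  Node 6: index 3 -> 3 (same)
  Node 7: index 7 -> 7 (same)
Nodes that changed position: none

Answer: none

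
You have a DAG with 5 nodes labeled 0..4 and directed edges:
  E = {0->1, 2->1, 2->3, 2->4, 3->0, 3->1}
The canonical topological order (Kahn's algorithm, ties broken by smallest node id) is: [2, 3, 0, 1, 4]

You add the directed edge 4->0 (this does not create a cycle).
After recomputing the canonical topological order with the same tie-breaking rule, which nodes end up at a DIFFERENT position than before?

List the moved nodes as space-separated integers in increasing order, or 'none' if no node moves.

Old toposort: [2, 3, 0, 1, 4]
Added edge 4->0
Recompute Kahn (smallest-id tiebreak):
  initial in-degrees: [2, 3, 0, 1, 1]
  ready (indeg=0): [2]
  pop 2: indeg[1]->2; indeg[3]->0; indeg[4]->0 | ready=[3, 4] | order so far=[2]
  pop 3: indeg[0]->1; indeg[1]->1 | ready=[4] | order so far=[2, 3]
  pop 4: indeg[0]->0 | ready=[0] | order so far=[2, 3, 4]
  pop 0: indeg[1]->0 | ready=[1] | order so far=[2, 3, 4, 0]
  pop 1: no out-edges | ready=[] | order so far=[2, 3, 4, 0, 1]
New canonical toposort: [2, 3, 4, 0, 1]
Compare positions:
  Node 0: index 2 -> 3 (moved)
  Node 1: index 3 -> 4 (moved)
  Node 2: index 0 -> 0 (same)
  Node 3: index 1 -> 1 (same)
  Node 4: index 4 -> 2 (moved)
Nodes that changed position: 0 1 4

Answer: 0 1 4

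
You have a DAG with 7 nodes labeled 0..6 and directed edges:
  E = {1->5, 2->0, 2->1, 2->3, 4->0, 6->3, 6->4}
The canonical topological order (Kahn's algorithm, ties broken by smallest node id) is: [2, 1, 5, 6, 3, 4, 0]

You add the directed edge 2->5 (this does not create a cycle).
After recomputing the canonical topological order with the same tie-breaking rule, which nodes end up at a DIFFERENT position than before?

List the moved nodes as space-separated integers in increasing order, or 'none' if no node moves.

Answer: none

Derivation:
Old toposort: [2, 1, 5, 6, 3, 4, 0]
Added edge 2->5
Recompute Kahn (smallest-id tiebreak):
  initial in-degrees: [2, 1, 0, 2, 1, 2, 0]
  ready (indeg=0): [2, 6]
  pop 2: indeg[0]->1; indeg[1]->0; indeg[3]->1; indeg[5]->1 | ready=[1, 6] | order so far=[2]
  pop 1: indeg[5]->0 | ready=[5, 6] | order so far=[2, 1]
  pop 5: no out-edges | ready=[6] | order so far=[2, 1, 5]
  pop 6: indeg[3]->0; indeg[4]->0 | ready=[3, 4] | order so far=[2, 1, 5, 6]
  pop 3: no out-edges | ready=[4] | order so far=[2, 1, 5, 6, 3]
  pop 4: indeg[0]->0 | ready=[0] | order so far=[2, 1, 5, 6, 3, 4]
  pop 0: no out-edges | ready=[] | order so far=[2, 1, 5, 6, 3, 4, 0]
New canonical toposort: [2, 1, 5, 6, 3, 4, 0]
Compare positions:
  Node 0: index 6 -> 6 (same)
  Node 1: index 1 -> 1 (same)
  Node 2: index 0 -> 0 (same)
  Node 3: index 4 -> 4 (same)
  Node 4: index 5 -> 5 (same)
  Node 5: index 2 -> 2 (same)
  Node 6: index 3 -> 3 (same)
Nodes that changed position: none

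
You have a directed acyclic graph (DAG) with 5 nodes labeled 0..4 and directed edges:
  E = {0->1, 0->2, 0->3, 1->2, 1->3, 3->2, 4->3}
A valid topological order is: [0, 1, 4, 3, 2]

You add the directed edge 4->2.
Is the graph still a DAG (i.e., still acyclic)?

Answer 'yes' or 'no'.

Given toposort: [0, 1, 4, 3, 2]
Position of 4: index 2; position of 2: index 4
New edge 4->2: forward
Forward edge: respects the existing order. Still a DAG, same toposort still valid.
Still a DAG? yes

Answer: yes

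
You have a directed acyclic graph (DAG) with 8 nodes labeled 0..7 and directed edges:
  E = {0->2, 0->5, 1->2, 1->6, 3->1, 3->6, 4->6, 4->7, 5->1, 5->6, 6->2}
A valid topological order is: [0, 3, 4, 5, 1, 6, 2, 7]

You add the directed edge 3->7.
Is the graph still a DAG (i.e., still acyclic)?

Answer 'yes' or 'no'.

Answer: yes

Derivation:
Given toposort: [0, 3, 4, 5, 1, 6, 2, 7]
Position of 3: index 1; position of 7: index 7
New edge 3->7: forward
Forward edge: respects the existing order. Still a DAG, same toposort still valid.
Still a DAG? yes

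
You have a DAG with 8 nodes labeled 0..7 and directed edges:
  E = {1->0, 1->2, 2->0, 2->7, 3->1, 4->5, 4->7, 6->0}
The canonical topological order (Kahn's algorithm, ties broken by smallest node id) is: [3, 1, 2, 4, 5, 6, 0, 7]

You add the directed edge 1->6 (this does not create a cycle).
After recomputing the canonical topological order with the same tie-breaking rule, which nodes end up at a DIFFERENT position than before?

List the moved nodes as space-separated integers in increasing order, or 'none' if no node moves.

Answer: none

Derivation:
Old toposort: [3, 1, 2, 4, 5, 6, 0, 7]
Added edge 1->6
Recompute Kahn (smallest-id tiebreak):
  initial in-degrees: [3, 1, 1, 0, 0, 1, 1, 2]
  ready (indeg=0): [3, 4]
  pop 3: indeg[1]->0 | ready=[1, 4] | order so far=[3]
  pop 1: indeg[0]->2; indeg[2]->0; indeg[6]->0 | ready=[2, 4, 6] | order so far=[3, 1]
  pop 2: indeg[0]->1; indeg[7]->1 | ready=[4, 6] | order so far=[3, 1, 2]
  pop 4: indeg[5]->0; indeg[7]->0 | ready=[5, 6, 7] | order so far=[3, 1, 2, 4]
  pop 5: no out-edges | ready=[6, 7] | order so far=[3, 1, 2, 4, 5]
  pop 6: indeg[0]->0 | ready=[0, 7] | order so far=[3, 1, 2, 4, 5, 6]
  pop 0: no out-edges | ready=[7] | order so far=[3, 1, 2, 4, 5, 6, 0]
  pop 7: no out-edges | ready=[] | order so far=[3, 1, 2, 4, 5, 6, 0, 7]
New canonical toposort: [3, 1, 2, 4, 5, 6, 0, 7]
Compare positions:
  Node 0: index 6 -> 6 (same)
  Node 1: index 1 -> 1 (same)
  Node 2: index 2 -> 2 (same)
  Node 3: index 0 -> 0 (same)
  Node 4: index 3 -> 3 (same)
  Node 5: index 4 -> 4 (same)
  Node 6: index 5 -> 5 (same)
  Node 7: index 7 -> 7 (same)
Nodes that changed position: none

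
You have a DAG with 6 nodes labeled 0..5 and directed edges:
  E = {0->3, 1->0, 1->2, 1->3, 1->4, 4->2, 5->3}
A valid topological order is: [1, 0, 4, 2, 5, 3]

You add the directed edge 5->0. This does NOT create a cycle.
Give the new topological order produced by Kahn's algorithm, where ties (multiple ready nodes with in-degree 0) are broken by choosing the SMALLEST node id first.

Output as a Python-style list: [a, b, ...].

Old toposort: [1, 0, 4, 2, 5, 3]
Added edge: 5->0
Position of 5 (4) > position of 0 (1). Must reorder: 5 must now come before 0.
Run Kahn's algorithm (break ties by smallest node id):
  initial in-degrees: [2, 0, 2, 3, 1, 0]
  ready (indeg=0): [1, 5]
  pop 1: indeg[0]->1; indeg[2]->1; indeg[3]->2; indeg[4]->0 | ready=[4, 5] | order so far=[1]
  pop 4: indeg[2]->0 | ready=[2, 5] | order so far=[1, 4]
  pop 2: no out-edges | ready=[5] | order so far=[1, 4, 2]
  pop 5: indeg[0]->0; indeg[3]->1 | ready=[0] | order so far=[1, 4, 2, 5]
  pop 0: indeg[3]->0 | ready=[3] | order so far=[1, 4, 2, 5, 0]
  pop 3: no out-edges | ready=[] | order so far=[1, 4, 2, 5, 0, 3]
  Result: [1, 4, 2, 5, 0, 3]

Answer: [1, 4, 2, 5, 0, 3]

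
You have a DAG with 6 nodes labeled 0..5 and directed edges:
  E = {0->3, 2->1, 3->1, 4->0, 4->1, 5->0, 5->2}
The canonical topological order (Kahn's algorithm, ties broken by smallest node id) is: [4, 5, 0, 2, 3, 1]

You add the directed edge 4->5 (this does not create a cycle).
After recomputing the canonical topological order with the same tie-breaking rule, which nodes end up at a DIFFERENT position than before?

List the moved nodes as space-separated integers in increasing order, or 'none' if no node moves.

Old toposort: [4, 5, 0, 2, 3, 1]
Added edge 4->5
Recompute Kahn (smallest-id tiebreak):
  initial in-degrees: [2, 3, 1, 1, 0, 1]
  ready (indeg=0): [4]
  pop 4: indeg[0]->1; indeg[1]->2; indeg[5]->0 | ready=[5] | order so far=[4]
  pop 5: indeg[0]->0; indeg[2]->0 | ready=[0, 2] | order so far=[4, 5]
  pop 0: indeg[3]->0 | ready=[2, 3] | order so far=[4, 5, 0]
  pop 2: indeg[1]->1 | ready=[3] | order so far=[4, 5, 0, 2]
  pop 3: indeg[1]->0 | ready=[1] | order so far=[4, 5, 0, 2, 3]
  pop 1: no out-edges | ready=[] | order so far=[4, 5, 0, 2, 3, 1]
New canonical toposort: [4, 5, 0, 2, 3, 1]
Compare positions:
  Node 0: index 2 -> 2 (same)
  Node 1: index 5 -> 5 (same)
  Node 2: index 3 -> 3 (same)
  Node 3: index 4 -> 4 (same)
  Node 4: index 0 -> 0 (same)
  Node 5: index 1 -> 1 (same)
Nodes that changed position: none

Answer: none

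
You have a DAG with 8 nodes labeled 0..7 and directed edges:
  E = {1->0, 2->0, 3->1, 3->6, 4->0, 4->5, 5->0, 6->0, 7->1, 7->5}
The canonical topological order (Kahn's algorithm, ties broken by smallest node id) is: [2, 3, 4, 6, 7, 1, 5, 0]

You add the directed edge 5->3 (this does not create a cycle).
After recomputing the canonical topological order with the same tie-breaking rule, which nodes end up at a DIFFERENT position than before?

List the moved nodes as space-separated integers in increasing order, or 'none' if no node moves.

Answer: 3 4 5 6 7

Derivation:
Old toposort: [2, 3, 4, 6, 7, 1, 5, 0]
Added edge 5->3
Recompute Kahn (smallest-id tiebreak):
  initial in-degrees: [5, 2, 0, 1, 0, 2, 1, 0]
  ready (indeg=0): [2, 4, 7]
  pop 2: indeg[0]->4 | ready=[4, 7] | order so far=[2]
  pop 4: indeg[0]->3; indeg[5]->1 | ready=[7] | order so far=[2, 4]
  pop 7: indeg[1]->1; indeg[5]->0 | ready=[5] | order so far=[2, 4, 7]
  pop 5: indeg[0]->2; indeg[3]->0 | ready=[3] | order so far=[2, 4, 7, 5]
  pop 3: indeg[1]->0; indeg[6]->0 | ready=[1, 6] | order so far=[2, 4, 7, 5, 3]
  pop 1: indeg[0]->1 | ready=[6] | order so far=[2, 4, 7, 5, 3, 1]
  pop 6: indeg[0]->0 | ready=[0] | order so far=[2, 4, 7, 5, 3, 1, 6]
  pop 0: no out-edges | ready=[] | order so far=[2, 4, 7, 5, 3, 1, 6, 0]
New canonical toposort: [2, 4, 7, 5, 3, 1, 6, 0]
Compare positions:
  Node 0: index 7 -> 7 (same)
  Node 1: index 5 -> 5 (same)
  Node 2: index 0 -> 0 (same)
  Node 3: index 1 -> 4 (moved)
  Node 4: index 2 -> 1 (moved)
  Node 5: index 6 -> 3 (moved)
  Node 6: index 3 -> 6 (moved)
  Node 7: index 4 -> 2 (moved)
Nodes that changed position: 3 4 5 6 7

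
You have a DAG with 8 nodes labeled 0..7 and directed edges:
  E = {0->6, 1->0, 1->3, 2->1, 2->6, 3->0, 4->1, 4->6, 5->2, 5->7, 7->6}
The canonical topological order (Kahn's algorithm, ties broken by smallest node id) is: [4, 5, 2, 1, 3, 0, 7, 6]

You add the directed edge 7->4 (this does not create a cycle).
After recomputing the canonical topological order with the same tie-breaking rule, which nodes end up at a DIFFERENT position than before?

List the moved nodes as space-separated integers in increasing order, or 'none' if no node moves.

Old toposort: [4, 5, 2, 1, 3, 0, 7, 6]
Added edge 7->4
Recompute Kahn (smallest-id tiebreak):
  initial in-degrees: [2, 2, 1, 1, 1, 0, 4, 1]
  ready (indeg=0): [5]
  pop 5: indeg[2]->0; indeg[7]->0 | ready=[2, 7] | order so far=[5]
  pop 2: indeg[1]->1; indeg[6]->3 | ready=[7] | order so far=[5, 2]
  pop 7: indeg[4]->0; indeg[6]->2 | ready=[4] | order so far=[5, 2, 7]
  pop 4: indeg[1]->0; indeg[6]->1 | ready=[1] | order so far=[5, 2, 7, 4]
  pop 1: indeg[0]->1; indeg[3]->0 | ready=[3] | order so far=[5, 2, 7, 4, 1]
  pop 3: indeg[0]->0 | ready=[0] | order so far=[5, 2, 7, 4, 1, 3]
  pop 0: indeg[6]->0 | ready=[6] | order so far=[5, 2, 7, 4, 1, 3, 0]
  pop 6: no out-edges | ready=[] | order so far=[5, 2, 7, 4, 1, 3, 0, 6]
New canonical toposort: [5, 2, 7, 4, 1, 3, 0, 6]
Compare positions:
  Node 0: index 5 -> 6 (moved)
  Node 1: index 3 -> 4 (moved)
  Node 2: index 2 -> 1 (moved)
  Node 3: index 4 -> 5 (moved)
  Node 4: index 0 -> 3 (moved)
  Node 5: index 1 -> 0 (moved)
  Node 6: index 7 -> 7 (same)
  Node 7: index 6 -> 2 (moved)
Nodes that changed position: 0 1 2 3 4 5 7

Answer: 0 1 2 3 4 5 7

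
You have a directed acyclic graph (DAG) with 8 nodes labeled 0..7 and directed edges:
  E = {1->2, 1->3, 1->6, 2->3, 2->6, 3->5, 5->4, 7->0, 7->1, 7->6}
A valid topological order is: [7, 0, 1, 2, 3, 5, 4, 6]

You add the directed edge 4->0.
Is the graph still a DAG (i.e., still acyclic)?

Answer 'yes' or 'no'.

Answer: yes

Derivation:
Given toposort: [7, 0, 1, 2, 3, 5, 4, 6]
Position of 4: index 6; position of 0: index 1
New edge 4->0: backward (u after v in old order)
Backward edge: old toposort is now invalid. Check if this creates a cycle.
Does 0 already reach 4? Reachable from 0: [0]. NO -> still a DAG (reorder needed).
Still a DAG? yes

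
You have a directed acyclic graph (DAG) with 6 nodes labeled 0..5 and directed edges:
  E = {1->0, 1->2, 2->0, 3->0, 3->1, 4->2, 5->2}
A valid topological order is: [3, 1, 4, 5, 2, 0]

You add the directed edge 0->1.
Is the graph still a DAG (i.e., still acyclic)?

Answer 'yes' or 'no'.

Answer: no

Derivation:
Given toposort: [3, 1, 4, 5, 2, 0]
Position of 0: index 5; position of 1: index 1
New edge 0->1: backward (u after v in old order)
Backward edge: old toposort is now invalid. Check if this creates a cycle.
Does 1 already reach 0? Reachable from 1: [0, 1, 2]. YES -> cycle!
Still a DAG? no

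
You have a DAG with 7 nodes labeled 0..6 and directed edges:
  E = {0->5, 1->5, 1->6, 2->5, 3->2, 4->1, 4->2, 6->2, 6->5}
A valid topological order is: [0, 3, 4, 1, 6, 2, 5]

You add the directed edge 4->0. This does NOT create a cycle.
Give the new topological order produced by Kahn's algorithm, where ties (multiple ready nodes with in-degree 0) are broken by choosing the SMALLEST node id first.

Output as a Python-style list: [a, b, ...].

Old toposort: [0, 3, 4, 1, 6, 2, 5]
Added edge: 4->0
Position of 4 (2) > position of 0 (0). Must reorder: 4 must now come before 0.
Run Kahn's algorithm (break ties by smallest node id):
  initial in-degrees: [1, 1, 3, 0, 0, 4, 1]
  ready (indeg=0): [3, 4]
  pop 3: indeg[2]->2 | ready=[4] | order so far=[3]
  pop 4: indeg[0]->0; indeg[1]->0; indeg[2]->1 | ready=[0, 1] | order so far=[3, 4]
  pop 0: indeg[5]->3 | ready=[1] | order so far=[3, 4, 0]
  pop 1: indeg[5]->2; indeg[6]->0 | ready=[6] | order so far=[3, 4, 0, 1]
  pop 6: indeg[2]->0; indeg[5]->1 | ready=[2] | order so far=[3, 4, 0, 1, 6]
  pop 2: indeg[5]->0 | ready=[5] | order so far=[3, 4, 0, 1, 6, 2]
  pop 5: no out-edges | ready=[] | order so far=[3, 4, 0, 1, 6, 2, 5]
  Result: [3, 4, 0, 1, 6, 2, 5]

Answer: [3, 4, 0, 1, 6, 2, 5]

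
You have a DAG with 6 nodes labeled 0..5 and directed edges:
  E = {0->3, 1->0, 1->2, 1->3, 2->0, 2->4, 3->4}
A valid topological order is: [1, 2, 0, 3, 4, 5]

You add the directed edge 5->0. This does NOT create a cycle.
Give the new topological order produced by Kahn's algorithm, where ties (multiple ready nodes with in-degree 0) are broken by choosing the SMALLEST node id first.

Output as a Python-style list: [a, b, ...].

Old toposort: [1, 2, 0, 3, 4, 5]
Added edge: 5->0
Position of 5 (5) > position of 0 (2). Must reorder: 5 must now come before 0.
Run Kahn's algorithm (break ties by smallest node id):
  initial in-degrees: [3, 0, 1, 2, 2, 0]
  ready (indeg=0): [1, 5]
  pop 1: indeg[0]->2; indeg[2]->0; indeg[3]->1 | ready=[2, 5] | order so far=[1]
  pop 2: indeg[0]->1; indeg[4]->1 | ready=[5] | order so far=[1, 2]
  pop 5: indeg[0]->0 | ready=[0] | order so far=[1, 2, 5]
  pop 0: indeg[3]->0 | ready=[3] | order so far=[1, 2, 5, 0]
  pop 3: indeg[4]->0 | ready=[4] | order so far=[1, 2, 5, 0, 3]
  pop 4: no out-edges | ready=[] | order so far=[1, 2, 5, 0, 3, 4]
  Result: [1, 2, 5, 0, 3, 4]

Answer: [1, 2, 5, 0, 3, 4]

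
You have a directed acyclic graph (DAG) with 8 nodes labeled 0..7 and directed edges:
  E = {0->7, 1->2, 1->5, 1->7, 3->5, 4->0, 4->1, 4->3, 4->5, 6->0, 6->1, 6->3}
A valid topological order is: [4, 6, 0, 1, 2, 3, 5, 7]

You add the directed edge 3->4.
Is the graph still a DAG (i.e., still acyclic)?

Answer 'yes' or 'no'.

Given toposort: [4, 6, 0, 1, 2, 3, 5, 7]
Position of 3: index 5; position of 4: index 0
New edge 3->4: backward (u after v in old order)
Backward edge: old toposort is now invalid. Check if this creates a cycle.
Does 4 already reach 3? Reachable from 4: [0, 1, 2, 3, 4, 5, 7]. YES -> cycle!
Still a DAG? no

Answer: no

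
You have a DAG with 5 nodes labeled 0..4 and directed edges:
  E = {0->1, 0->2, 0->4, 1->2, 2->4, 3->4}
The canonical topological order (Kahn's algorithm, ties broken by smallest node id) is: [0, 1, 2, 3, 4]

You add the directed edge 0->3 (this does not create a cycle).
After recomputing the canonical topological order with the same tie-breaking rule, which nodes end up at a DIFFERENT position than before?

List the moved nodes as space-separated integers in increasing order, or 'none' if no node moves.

Answer: none

Derivation:
Old toposort: [0, 1, 2, 3, 4]
Added edge 0->3
Recompute Kahn (smallest-id tiebreak):
  initial in-degrees: [0, 1, 2, 1, 3]
  ready (indeg=0): [0]
  pop 0: indeg[1]->0; indeg[2]->1; indeg[3]->0; indeg[4]->2 | ready=[1, 3] | order so far=[0]
  pop 1: indeg[2]->0 | ready=[2, 3] | order so far=[0, 1]
  pop 2: indeg[4]->1 | ready=[3] | order so far=[0, 1, 2]
  pop 3: indeg[4]->0 | ready=[4] | order so far=[0, 1, 2, 3]
  pop 4: no out-edges | ready=[] | order so far=[0, 1, 2, 3, 4]
New canonical toposort: [0, 1, 2, 3, 4]
Compare positions:
  Node 0: index 0 -> 0 (same)
  Node 1: index 1 -> 1 (same)
  Node 2: index 2 -> 2 (same)
  Node 3: index 3 -> 3 (same)
  Node 4: index 4 -> 4 (same)
Nodes that changed position: none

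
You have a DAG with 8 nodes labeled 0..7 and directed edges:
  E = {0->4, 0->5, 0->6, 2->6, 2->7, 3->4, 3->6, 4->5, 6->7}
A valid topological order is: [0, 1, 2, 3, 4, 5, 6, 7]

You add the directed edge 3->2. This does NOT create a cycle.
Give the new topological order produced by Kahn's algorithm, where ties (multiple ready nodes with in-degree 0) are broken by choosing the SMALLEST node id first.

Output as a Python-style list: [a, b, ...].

Old toposort: [0, 1, 2, 3, 4, 5, 6, 7]
Added edge: 3->2
Position of 3 (3) > position of 2 (2). Must reorder: 3 must now come before 2.
Run Kahn's algorithm (break ties by smallest node id):
  initial in-degrees: [0, 0, 1, 0, 2, 2, 3, 2]
  ready (indeg=0): [0, 1, 3]
  pop 0: indeg[4]->1; indeg[5]->1; indeg[6]->2 | ready=[1, 3] | order so far=[0]
  pop 1: no out-edges | ready=[3] | order so far=[0, 1]
  pop 3: indeg[2]->0; indeg[4]->0; indeg[6]->1 | ready=[2, 4] | order so far=[0, 1, 3]
  pop 2: indeg[6]->0; indeg[7]->1 | ready=[4, 6] | order so far=[0, 1, 3, 2]
  pop 4: indeg[5]->0 | ready=[5, 6] | order so far=[0, 1, 3, 2, 4]
  pop 5: no out-edges | ready=[6] | order so far=[0, 1, 3, 2, 4, 5]
  pop 6: indeg[7]->0 | ready=[7] | order so far=[0, 1, 3, 2, 4, 5, 6]
  pop 7: no out-edges | ready=[] | order so far=[0, 1, 3, 2, 4, 5, 6, 7]
  Result: [0, 1, 3, 2, 4, 5, 6, 7]

Answer: [0, 1, 3, 2, 4, 5, 6, 7]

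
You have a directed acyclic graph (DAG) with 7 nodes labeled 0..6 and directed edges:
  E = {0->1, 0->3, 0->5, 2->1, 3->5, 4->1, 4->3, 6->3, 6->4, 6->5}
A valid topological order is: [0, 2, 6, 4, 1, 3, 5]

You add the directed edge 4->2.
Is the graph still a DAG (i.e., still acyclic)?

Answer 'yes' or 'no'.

Answer: yes

Derivation:
Given toposort: [0, 2, 6, 4, 1, 3, 5]
Position of 4: index 3; position of 2: index 1
New edge 4->2: backward (u after v in old order)
Backward edge: old toposort is now invalid. Check if this creates a cycle.
Does 2 already reach 4? Reachable from 2: [1, 2]. NO -> still a DAG (reorder needed).
Still a DAG? yes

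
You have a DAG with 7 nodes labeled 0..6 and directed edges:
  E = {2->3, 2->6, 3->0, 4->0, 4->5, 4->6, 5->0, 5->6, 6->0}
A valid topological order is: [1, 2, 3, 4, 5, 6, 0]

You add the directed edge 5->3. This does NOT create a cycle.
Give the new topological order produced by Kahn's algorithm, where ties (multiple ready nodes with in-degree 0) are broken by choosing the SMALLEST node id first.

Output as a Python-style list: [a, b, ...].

Old toposort: [1, 2, 3, 4, 5, 6, 0]
Added edge: 5->3
Position of 5 (4) > position of 3 (2). Must reorder: 5 must now come before 3.
Run Kahn's algorithm (break ties by smallest node id):
  initial in-degrees: [4, 0, 0, 2, 0, 1, 3]
  ready (indeg=0): [1, 2, 4]
  pop 1: no out-edges | ready=[2, 4] | order so far=[1]
  pop 2: indeg[3]->1; indeg[6]->2 | ready=[4] | order so far=[1, 2]
  pop 4: indeg[0]->3; indeg[5]->0; indeg[6]->1 | ready=[5] | order so far=[1, 2, 4]
  pop 5: indeg[0]->2; indeg[3]->0; indeg[6]->0 | ready=[3, 6] | order so far=[1, 2, 4, 5]
  pop 3: indeg[0]->1 | ready=[6] | order so far=[1, 2, 4, 5, 3]
  pop 6: indeg[0]->0 | ready=[0] | order so far=[1, 2, 4, 5, 3, 6]
  pop 0: no out-edges | ready=[] | order so far=[1, 2, 4, 5, 3, 6, 0]
  Result: [1, 2, 4, 5, 3, 6, 0]

Answer: [1, 2, 4, 5, 3, 6, 0]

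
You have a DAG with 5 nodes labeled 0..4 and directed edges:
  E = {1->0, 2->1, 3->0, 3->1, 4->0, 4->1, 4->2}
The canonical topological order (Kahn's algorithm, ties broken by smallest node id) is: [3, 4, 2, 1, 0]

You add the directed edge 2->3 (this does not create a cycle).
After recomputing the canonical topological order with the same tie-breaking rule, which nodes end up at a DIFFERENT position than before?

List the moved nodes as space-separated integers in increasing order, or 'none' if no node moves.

Answer: 2 3 4

Derivation:
Old toposort: [3, 4, 2, 1, 0]
Added edge 2->3
Recompute Kahn (smallest-id tiebreak):
  initial in-degrees: [3, 3, 1, 1, 0]
  ready (indeg=0): [4]
  pop 4: indeg[0]->2; indeg[1]->2; indeg[2]->0 | ready=[2] | order so far=[4]
  pop 2: indeg[1]->1; indeg[3]->0 | ready=[3] | order so far=[4, 2]
  pop 3: indeg[0]->1; indeg[1]->0 | ready=[1] | order so far=[4, 2, 3]
  pop 1: indeg[0]->0 | ready=[0] | order so far=[4, 2, 3, 1]
  pop 0: no out-edges | ready=[] | order so far=[4, 2, 3, 1, 0]
New canonical toposort: [4, 2, 3, 1, 0]
Compare positions:
  Node 0: index 4 -> 4 (same)
  Node 1: index 3 -> 3 (same)
  Node 2: index 2 -> 1 (moved)
  Node 3: index 0 -> 2 (moved)
  Node 4: index 1 -> 0 (moved)
Nodes that changed position: 2 3 4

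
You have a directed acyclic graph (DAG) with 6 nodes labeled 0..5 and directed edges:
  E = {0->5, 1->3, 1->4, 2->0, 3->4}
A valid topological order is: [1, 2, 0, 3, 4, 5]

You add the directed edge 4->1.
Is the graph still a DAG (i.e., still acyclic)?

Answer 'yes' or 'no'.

Answer: no

Derivation:
Given toposort: [1, 2, 0, 3, 4, 5]
Position of 4: index 4; position of 1: index 0
New edge 4->1: backward (u after v in old order)
Backward edge: old toposort is now invalid. Check if this creates a cycle.
Does 1 already reach 4? Reachable from 1: [1, 3, 4]. YES -> cycle!
Still a DAG? no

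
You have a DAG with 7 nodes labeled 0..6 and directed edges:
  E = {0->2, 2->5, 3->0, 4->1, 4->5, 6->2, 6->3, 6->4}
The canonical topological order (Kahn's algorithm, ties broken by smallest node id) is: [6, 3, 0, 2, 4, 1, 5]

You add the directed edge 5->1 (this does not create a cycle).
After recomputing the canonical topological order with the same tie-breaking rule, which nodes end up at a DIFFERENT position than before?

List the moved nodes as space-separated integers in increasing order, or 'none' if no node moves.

Answer: 1 5

Derivation:
Old toposort: [6, 3, 0, 2, 4, 1, 5]
Added edge 5->1
Recompute Kahn (smallest-id tiebreak):
  initial in-degrees: [1, 2, 2, 1, 1, 2, 0]
  ready (indeg=0): [6]
  pop 6: indeg[2]->1; indeg[3]->0; indeg[4]->0 | ready=[3, 4] | order so far=[6]
  pop 3: indeg[0]->0 | ready=[0, 4] | order so far=[6, 3]
  pop 0: indeg[2]->0 | ready=[2, 4] | order so far=[6, 3, 0]
  pop 2: indeg[5]->1 | ready=[4] | order so far=[6, 3, 0, 2]
  pop 4: indeg[1]->1; indeg[5]->0 | ready=[5] | order so far=[6, 3, 0, 2, 4]
  pop 5: indeg[1]->0 | ready=[1] | order so far=[6, 3, 0, 2, 4, 5]
  pop 1: no out-edges | ready=[] | order so far=[6, 3, 0, 2, 4, 5, 1]
New canonical toposort: [6, 3, 0, 2, 4, 5, 1]
Compare positions:
  Node 0: index 2 -> 2 (same)
  Node 1: index 5 -> 6 (moved)
  Node 2: index 3 -> 3 (same)
  Node 3: index 1 -> 1 (same)
  Node 4: index 4 -> 4 (same)
  Node 5: index 6 -> 5 (moved)
  Node 6: index 0 -> 0 (same)
Nodes that changed position: 1 5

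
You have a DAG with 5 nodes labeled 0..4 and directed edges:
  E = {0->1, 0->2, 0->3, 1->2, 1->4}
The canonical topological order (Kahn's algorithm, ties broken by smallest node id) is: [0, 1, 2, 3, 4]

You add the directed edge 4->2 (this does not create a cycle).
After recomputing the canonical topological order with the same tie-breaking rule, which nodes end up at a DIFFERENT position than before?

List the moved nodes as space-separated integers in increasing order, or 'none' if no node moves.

Answer: 2 3 4

Derivation:
Old toposort: [0, 1, 2, 3, 4]
Added edge 4->2
Recompute Kahn (smallest-id tiebreak):
  initial in-degrees: [0, 1, 3, 1, 1]
  ready (indeg=0): [0]
  pop 0: indeg[1]->0; indeg[2]->2; indeg[3]->0 | ready=[1, 3] | order so far=[0]
  pop 1: indeg[2]->1; indeg[4]->0 | ready=[3, 4] | order so far=[0, 1]
  pop 3: no out-edges | ready=[4] | order so far=[0, 1, 3]
  pop 4: indeg[2]->0 | ready=[2] | order so far=[0, 1, 3, 4]
  pop 2: no out-edges | ready=[] | order so far=[0, 1, 3, 4, 2]
New canonical toposort: [0, 1, 3, 4, 2]
Compare positions:
  Node 0: index 0 -> 0 (same)
  Node 1: index 1 -> 1 (same)
  Node 2: index 2 -> 4 (moved)
  Node 3: index 3 -> 2 (moved)
  Node 4: index 4 -> 3 (moved)
Nodes that changed position: 2 3 4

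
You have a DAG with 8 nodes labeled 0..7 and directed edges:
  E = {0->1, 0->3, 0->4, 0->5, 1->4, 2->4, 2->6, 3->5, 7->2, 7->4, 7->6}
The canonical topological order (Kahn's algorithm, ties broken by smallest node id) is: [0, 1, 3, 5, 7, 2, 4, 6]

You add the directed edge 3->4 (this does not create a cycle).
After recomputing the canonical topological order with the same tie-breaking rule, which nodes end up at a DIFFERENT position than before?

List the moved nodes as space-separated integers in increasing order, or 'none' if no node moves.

Old toposort: [0, 1, 3, 5, 7, 2, 4, 6]
Added edge 3->4
Recompute Kahn (smallest-id tiebreak):
  initial in-degrees: [0, 1, 1, 1, 5, 2, 2, 0]
  ready (indeg=0): [0, 7]
  pop 0: indeg[1]->0; indeg[3]->0; indeg[4]->4; indeg[5]->1 | ready=[1, 3, 7] | order so far=[0]
  pop 1: indeg[4]->3 | ready=[3, 7] | order so far=[0, 1]
  pop 3: indeg[4]->2; indeg[5]->0 | ready=[5, 7] | order so far=[0, 1, 3]
  pop 5: no out-edges | ready=[7] | order so far=[0, 1, 3, 5]
  pop 7: indeg[2]->0; indeg[4]->1; indeg[6]->1 | ready=[2] | order so far=[0, 1, 3, 5, 7]
  pop 2: indeg[4]->0; indeg[6]->0 | ready=[4, 6] | order so far=[0, 1, 3, 5, 7, 2]
  pop 4: no out-edges | ready=[6] | order so far=[0, 1, 3, 5, 7, 2, 4]
  pop 6: no out-edges | ready=[] | order so far=[0, 1, 3, 5, 7, 2, 4, 6]
New canonical toposort: [0, 1, 3, 5, 7, 2, 4, 6]
Compare positions:
  Node 0: index 0 -> 0 (same)
  Node 1: index 1 -> 1 (same)
  Node 2: index 5 -> 5 (same)
  Node 3: index 2 -> 2 (same)
  Node 4: index 6 -> 6 (same)
  Node 5: index 3 -> 3 (same)
  Node 6: index 7 -> 7 (same)
  Node 7: index 4 -> 4 (same)
Nodes that changed position: none

Answer: none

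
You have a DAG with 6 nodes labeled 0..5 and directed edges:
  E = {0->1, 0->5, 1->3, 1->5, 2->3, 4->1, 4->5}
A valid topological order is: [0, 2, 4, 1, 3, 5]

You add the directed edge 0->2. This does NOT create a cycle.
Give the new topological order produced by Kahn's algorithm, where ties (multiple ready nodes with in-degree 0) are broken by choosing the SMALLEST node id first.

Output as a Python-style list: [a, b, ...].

Old toposort: [0, 2, 4, 1, 3, 5]
Added edge: 0->2
Position of 0 (0) < position of 2 (1). Old order still valid.
Run Kahn's algorithm (break ties by smallest node id):
  initial in-degrees: [0, 2, 1, 2, 0, 3]
  ready (indeg=0): [0, 4]
  pop 0: indeg[1]->1; indeg[2]->0; indeg[5]->2 | ready=[2, 4] | order so far=[0]
  pop 2: indeg[3]->1 | ready=[4] | order so far=[0, 2]
  pop 4: indeg[1]->0; indeg[5]->1 | ready=[1] | order so far=[0, 2, 4]
  pop 1: indeg[3]->0; indeg[5]->0 | ready=[3, 5] | order so far=[0, 2, 4, 1]
  pop 3: no out-edges | ready=[5] | order so far=[0, 2, 4, 1, 3]
  pop 5: no out-edges | ready=[] | order so far=[0, 2, 4, 1, 3, 5]
  Result: [0, 2, 4, 1, 3, 5]

Answer: [0, 2, 4, 1, 3, 5]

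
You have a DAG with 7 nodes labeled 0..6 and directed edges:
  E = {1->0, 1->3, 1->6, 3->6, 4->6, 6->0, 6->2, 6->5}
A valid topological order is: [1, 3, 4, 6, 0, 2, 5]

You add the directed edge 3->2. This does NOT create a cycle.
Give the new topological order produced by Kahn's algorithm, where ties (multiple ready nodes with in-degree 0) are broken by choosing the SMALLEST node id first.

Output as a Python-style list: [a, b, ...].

Old toposort: [1, 3, 4, 6, 0, 2, 5]
Added edge: 3->2
Position of 3 (1) < position of 2 (5). Old order still valid.
Run Kahn's algorithm (break ties by smallest node id):
  initial in-degrees: [2, 0, 2, 1, 0, 1, 3]
  ready (indeg=0): [1, 4]
  pop 1: indeg[0]->1; indeg[3]->0; indeg[6]->2 | ready=[3, 4] | order so far=[1]
  pop 3: indeg[2]->1; indeg[6]->1 | ready=[4] | order so far=[1, 3]
  pop 4: indeg[6]->0 | ready=[6] | order so far=[1, 3, 4]
  pop 6: indeg[0]->0; indeg[2]->0; indeg[5]->0 | ready=[0, 2, 5] | order so far=[1, 3, 4, 6]
  pop 0: no out-edges | ready=[2, 5] | order so far=[1, 3, 4, 6, 0]
  pop 2: no out-edges | ready=[5] | order so far=[1, 3, 4, 6, 0, 2]
  pop 5: no out-edges | ready=[] | order so far=[1, 3, 4, 6, 0, 2, 5]
  Result: [1, 3, 4, 6, 0, 2, 5]

Answer: [1, 3, 4, 6, 0, 2, 5]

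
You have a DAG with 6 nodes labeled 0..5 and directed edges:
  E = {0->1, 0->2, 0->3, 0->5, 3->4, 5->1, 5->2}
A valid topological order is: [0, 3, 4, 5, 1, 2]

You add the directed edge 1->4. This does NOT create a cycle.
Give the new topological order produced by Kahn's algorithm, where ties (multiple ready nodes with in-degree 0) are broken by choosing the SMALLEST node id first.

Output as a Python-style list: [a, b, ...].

Answer: [0, 3, 5, 1, 2, 4]

Derivation:
Old toposort: [0, 3, 4, 5, 1, 2]
Added edge: 1->4
Position of 1 (4) > position of 4 (2). Must reorder: 1 must now come before 4.
Run Kahn's algorithm (break ties by smallest node id):
  initial in-degrees: [0, 2, 2, 1, 2, 1]
  ready (indeg=0): [0]
  pop 0: indeg[1]->1; indeg[2]->1; indeg[3]->0; indeg[5]->0 | ready=[3, 5] | order so far=[0]
  pop 3: indeg[4]->1 | ready=[5] | order so far=[0, 3]
  pop 5: indeg[1]->0; indeg[2]->0 | ready=[1, 2] | order so far=[0, 3, 5]
  pop 1: indeg[4]->0 | ready=[2, 4] | order so far=[0, 3, 5, 1]
  pop 2: no out-edges | ready=[4] | order so far=[0, 3, 5, 1, 2]
  pop 4: no out-edges | ready=[] | order so far=[0, 3, 5, 1, 2, 4]
  Result: [0, 3, 5, 1, 2, 4]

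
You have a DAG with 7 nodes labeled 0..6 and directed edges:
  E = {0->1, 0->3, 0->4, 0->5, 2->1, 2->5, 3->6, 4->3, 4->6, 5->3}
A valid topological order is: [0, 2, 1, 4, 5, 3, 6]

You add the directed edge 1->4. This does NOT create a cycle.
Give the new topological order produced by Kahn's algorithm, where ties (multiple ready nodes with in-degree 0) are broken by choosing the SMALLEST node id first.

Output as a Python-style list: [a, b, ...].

Answer: [0, 2, 1, 4, 5, 3, 6]

Derivation:
Old toposort: [0, 2, 1, 4, 5, 3, 6]
Added edge: 1->4
Position of 1 (2) < position of 4 (3). Old order still valid.
Run Kahn's algorithm (break ties by smallest node id):
  initial in-degrees: [0, 2, 0, 3, 2, 2, 2]
  ready (indeg=0): [0, 2]
  pop 0: indeg[1]->1; indeg[3]->2; indeg[4]->1; indeg[5]->1 | ready=[2] | order so far=[0]
  pop 2: indeg[1]->0; indeg[5]->0 | ready=[1, 5] | order so far=[0, 2]
  pop 1: indeg[4]->0 | ready=[4, 5] | order so far=[0, 2, 1]
  pop 4: indeg[3]->1; indeg[6]->1 | ready=[5] | order so far=[0, 2, 1, 4]
  pop 5: indeg[3]->0 | ready=[3] | order so far=[0, 2, 1, 4, 5]
  pop 3: indeg[6]->0 | ready=[6] | order so far=[0, 2, 1, 4, 5, 3]
  pop 6: no out-edges | ready=[] | order so far=[0, 2, 1, 4, 5, 3, 6]
  Result: [0, 2, 1, 4, 5, 3, 6]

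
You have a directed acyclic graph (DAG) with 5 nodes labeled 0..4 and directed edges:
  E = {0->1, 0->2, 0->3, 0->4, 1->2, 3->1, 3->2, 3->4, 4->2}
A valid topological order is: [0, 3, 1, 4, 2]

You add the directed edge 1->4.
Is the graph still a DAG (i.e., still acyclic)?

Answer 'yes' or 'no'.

Given toposort: [0, 3, 1, 4, 2]
Position of 1: index 2; position of 4: index 3
New edge 1->4: forward
Forward edge: respects the existing order. Still a DAG, same toposort still valid.
Still a DAG? yes

Answer: yes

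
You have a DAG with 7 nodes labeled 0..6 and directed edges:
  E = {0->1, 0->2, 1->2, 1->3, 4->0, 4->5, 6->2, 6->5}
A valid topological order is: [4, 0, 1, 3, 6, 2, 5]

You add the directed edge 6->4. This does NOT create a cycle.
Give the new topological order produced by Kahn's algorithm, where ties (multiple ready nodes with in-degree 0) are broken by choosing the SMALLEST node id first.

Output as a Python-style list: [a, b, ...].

Old toposort: [4, 0, 1, 3, 6, 2, 5]
Added edge: 6->4
Position of 6 (4) > position of 4 (0). Must reorder: 6 must now come before 4.
Run Kahn's algorithm (break ties by smallest node id):
  initial in-degrees: [1, 1, 3, 1, 1, 2, 0]
  ready (indeg=0): [6]
  pop 6: indeg[2]->2; indeg[4]->0; indeg[5]->1 | ready=[4] | order so far=[6]
  pop 4: indeg[0]->0; indeg[5]->0 | ready=[0, 5] | order so far=[6, 4]
  pop 0: indeg[1]->0; indeg[2]->1 | ready=[1, 5] | order so far=[6, 4, 0]
  pop 1: indeg[2]->0; indeg[3]->0 | ready=[2, 3, 5] | order so far=[6, 4, 0, 1]
  pop 2: no out-edges | ready=[3, 5] | order so far=[6, 4, 0, 1, 2]
  pop 3: no out-edges | ready=[5] | order so far=[6, 4, 0, 1, 2, 3]
  pop 5: no out-edges | ready=[] | order so far=[6, 4, 0, 1, 2, 3, 5]
  Result: [6, 4, 0, 1, 2, 3, 5]

Answer: [6, 4, 0, 1, 2, 3, 5]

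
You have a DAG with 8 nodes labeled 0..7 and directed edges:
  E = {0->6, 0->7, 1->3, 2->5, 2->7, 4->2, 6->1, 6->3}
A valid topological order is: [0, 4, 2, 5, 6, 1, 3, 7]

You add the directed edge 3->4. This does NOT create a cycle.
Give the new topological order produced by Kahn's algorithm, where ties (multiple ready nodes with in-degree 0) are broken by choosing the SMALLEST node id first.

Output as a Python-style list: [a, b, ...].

Old toposort: [0, 4, 2, 5, 6, 1, 3, 7]
Added edge: 3->4
Position of 3 (6) > position of 4 (1). Must reorder: 3 must now come before 4.
Run Kahn's algorithm (break ties by smallest node id):
  initial in-degrees: [0, 1, 1, 2, 1, 1, 1, 2]
  ready (indeg=0): [0]
  pop 0: indeg[6]->0; indeg[7]->1 | ready=[6] | order so far=[0]
  pop 6: indeg[1]->0; indeg[3]->1 | ready=[1] | order so far=[0, 6]
  pop 1: indeg[3]->0 | ready=[3] | order so far=[0, 6, 1]
  pop 3: indeg[4]->0 | ready=[4] | order so far=[0, 6, 1, 3]
  pop 4: indeg[2]->0 | ready=[2] | order so far=[0, 6, 1, 3, 4]
  pop 2: indeg[5]->0; indeg[7]->0 | ready=[5, 7] | order so far=[0, 6, 1, 3, 4, 2]
  pop 5: no out-edges | ready=[7] | order so far=[0, 6, 1, 3, 4, 2, 5]
  pop 7: no out-edges | ready=[] | order so far=[0, 6, 1, 3, 4, 2, 5, 7]
  Result: [0, 6, 1, 3, 4, 2, 5, 7]

Answer: [0, 6, 1, 3, 4, 2, 5, 7]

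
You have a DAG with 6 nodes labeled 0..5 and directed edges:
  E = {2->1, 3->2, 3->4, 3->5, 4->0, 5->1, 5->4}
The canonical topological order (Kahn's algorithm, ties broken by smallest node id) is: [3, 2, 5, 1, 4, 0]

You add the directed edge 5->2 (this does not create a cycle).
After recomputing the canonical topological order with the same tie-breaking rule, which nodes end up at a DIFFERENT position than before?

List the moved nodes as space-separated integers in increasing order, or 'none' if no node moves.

Old toposort: [3, 2, 5, 1, 4, 0]
Added edge 5->2
Recompute Kahn (smallest-id tiebreak):
  initial in-degrees: [1, 2, 2, 0, 2, 1]
  ready (indeg=0): [3]
  pop 3: indeg[2]->1; indeg[4]->1; indeg[5]->0 | ready=[5] | order so far=[3]
  pop 5: indeg[1]->1; indeg[2]->0; indeg[4]->0 | ready=[2, 4] | order so far=[3, 5]
  pop 2: indeg[1]->0 | ready=[1, 4] | order so far=[3, 5, 2]
  pop 1: no out-edges | ready=[4] | order so far=[3, 5, 2, 1]
  pop 4: indeg[0]->0 | ready=[0] | order so far=[3, 5, 2, 1, 4]
  pop 0: no out-edges | ready=[] | order so far=[3, 5, 2, 1, 4, 0]
New canonical toposort: [3, 5, 2, 1, 4, 0]
Compare positions:
  Node 0: index 5 -> 5 (same)
  Node 1: index 3 -> 3 (same)
  Node 2: index 1 -> 2 (moved)
  Node 3: index 0 -> 0 (same)
  Node 4: index 4 -> 4 (same)
  Node 5: index 2 -> 1 (moved)
Nodes that changed position: 2 5

Answer: 2 5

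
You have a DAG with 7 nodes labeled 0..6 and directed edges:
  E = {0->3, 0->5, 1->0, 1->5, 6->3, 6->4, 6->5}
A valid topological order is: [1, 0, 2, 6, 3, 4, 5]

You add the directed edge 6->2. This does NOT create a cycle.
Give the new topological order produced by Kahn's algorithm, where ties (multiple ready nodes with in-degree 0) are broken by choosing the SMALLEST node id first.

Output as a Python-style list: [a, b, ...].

Answer: [1, 0, 6, 2, 3, 4, 5]

Derivation:
Old toposort: [1, 0, 2, 6, 3, 4, 5]
Added edge: 6->2
Position of 6 (3) > position of 2 (2). Must reorder: 6 must now come before 2.
Run Kahn's algorithm (break ties by smallest node id):
  initial in-degrees: [1, 0, 1, 2, 1, 3, 0]
  ready (indeg=0): [1, 6]
  pop 1: indeg[0]->0; indeg[5]->2 | ready=[0, 6] | order so far=[1]
  pop 0: indeg[3]->1; indeg[5]->1 | ready=[6] | order so far=[1, 0]
  pop 6: indeg[2]->0; indeg[3]->0; indeg[4]->0; indeg[5]->0 | ready=[2, 3, 4, 5] | order so far=[1, 0, 6]
  pop 2: no out-edges | ready=[3, 4, 5] | order so far=[1, 0, 6, 2]
  pop 3: no out-edges | ready=[4, 5] | order so far=[1, 0, 6, 2, 3]
  pop 4: no out-edges | ready=[5] | order so far=[1, 0, 6, 2, 3, 4]
  pop 5: no out-edges | ready=[] | order so far=[1, 0, 6, 2, 3, 4, 5]
  Result: [1, 0, 6, 2, 3, 4, 5]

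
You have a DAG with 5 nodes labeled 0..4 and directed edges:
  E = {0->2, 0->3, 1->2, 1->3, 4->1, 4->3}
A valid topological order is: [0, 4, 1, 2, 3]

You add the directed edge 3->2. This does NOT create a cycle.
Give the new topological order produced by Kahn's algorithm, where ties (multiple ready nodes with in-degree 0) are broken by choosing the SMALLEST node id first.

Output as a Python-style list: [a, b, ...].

Old toposort: [0, 4, 1, 2, 3]
Added edge: 3->2
Position of 3 (4) > position of 2 (3). Must reorder: 3 must now come before 2.
Run Kahn's algorithm (break ties by smallest node id):
  initial in-degrees: [0, 1, 3, 3, 0]
  ready (indeg=0): [0, 4]
  pop 0: indeg[2]->2; indeg[3]->2 | ready=[4] | order so far=[0]
  pop 4: indeg[1]->0; indeg[3]->1 | ready=[1] | order so far=[0, 4]
  pop 1: indeg[2]->1; indeg[3]->0 | ready=[3] | order so far=[0, 4, 1]
  pop 3: indeg[2]->0 | ready=[2] | order so far=[0, 4, 1, 3]
  pop 2: no out-edges | ready=[] | order so far=[0, 4, 1, 3, 2]
  Result: [0, 4, 1, 3, 2]

Answer: [0, 4, 1, 3, 2]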